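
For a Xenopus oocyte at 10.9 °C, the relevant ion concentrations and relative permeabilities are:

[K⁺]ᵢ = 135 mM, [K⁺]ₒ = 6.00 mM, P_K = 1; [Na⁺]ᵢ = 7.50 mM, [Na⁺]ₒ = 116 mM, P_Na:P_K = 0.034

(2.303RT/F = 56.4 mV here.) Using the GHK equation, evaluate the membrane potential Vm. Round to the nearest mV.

-64 mV

Vm = 56.4 · log₁₀[(Σ P·[cation]ₒ + Σ P·[anion]ᵢ) / (Σ P·[cation]ᵢ + Σ P·[anion]ₒ)]
Numerator = 1×6.00 + 0.034×116 = 9.944
Denominator = 1×135 + 0.034×7.50 = 135.3
Vm = 56.4 · log₁₀(0.07352) = 56.4 × (-1.1336) = -63.93 mV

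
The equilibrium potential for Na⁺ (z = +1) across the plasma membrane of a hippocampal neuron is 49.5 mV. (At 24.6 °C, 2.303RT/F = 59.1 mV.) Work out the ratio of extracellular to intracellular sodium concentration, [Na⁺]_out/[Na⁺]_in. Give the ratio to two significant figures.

log₁₀([out]/[in]) = E·z/(59.1) = 49.5 × 1 / 59.1 = 0.8376
[out]/[in] = 10^(0.8376) = 6.88

6.9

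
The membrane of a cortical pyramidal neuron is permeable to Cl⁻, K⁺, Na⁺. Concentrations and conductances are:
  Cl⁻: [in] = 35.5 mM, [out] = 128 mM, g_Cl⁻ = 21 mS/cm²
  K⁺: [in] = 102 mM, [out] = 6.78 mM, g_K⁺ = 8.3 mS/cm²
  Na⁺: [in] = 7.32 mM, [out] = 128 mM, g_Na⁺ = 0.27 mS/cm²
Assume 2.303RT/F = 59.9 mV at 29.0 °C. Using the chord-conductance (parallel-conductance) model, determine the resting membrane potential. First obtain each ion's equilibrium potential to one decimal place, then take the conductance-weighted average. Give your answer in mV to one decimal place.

E_Cl⁻ = (59.9/-1)·log₁₀(128/35.5) = -33.4 mV
E_K⁺ = (59.9/1)·log₁₀(6.78/102) = -70.5 mV
E_Na⁺ = (59.9/1)·log₁₀(128/7.32) = 74.4 mV
Vm = (Σ gᵢEᵢ)/(Σ gᵢ) = (21·-33.4 + 8.3·-70.5 + 0.27·74.4) / (21 + 8.3 + 0.27)
= -1266.46 / 29.57 = -42.83 mV

-42.8 mV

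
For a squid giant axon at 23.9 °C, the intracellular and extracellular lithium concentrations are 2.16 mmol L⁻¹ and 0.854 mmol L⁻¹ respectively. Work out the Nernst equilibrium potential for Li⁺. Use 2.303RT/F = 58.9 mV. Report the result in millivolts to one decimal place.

E = (58.9/z) · log₁₀([Li⁺]_out/[Li⁺]_in) with z = +1.
= (58.9/1) · log₁₀(0.854/2.16) = 58.90 · log₁₀(0.3954)
= 58.90 · (-0.4030) = -23.74 mV

-23.7 mV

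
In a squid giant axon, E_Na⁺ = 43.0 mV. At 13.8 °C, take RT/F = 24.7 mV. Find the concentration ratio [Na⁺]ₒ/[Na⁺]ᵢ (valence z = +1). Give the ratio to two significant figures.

ln([out]/[in]) = E·z/(24.7) = 43.0 × 1 / 24.7 = 1.7409
[out]/[in] = e^(1.7409) = 5.702

5.7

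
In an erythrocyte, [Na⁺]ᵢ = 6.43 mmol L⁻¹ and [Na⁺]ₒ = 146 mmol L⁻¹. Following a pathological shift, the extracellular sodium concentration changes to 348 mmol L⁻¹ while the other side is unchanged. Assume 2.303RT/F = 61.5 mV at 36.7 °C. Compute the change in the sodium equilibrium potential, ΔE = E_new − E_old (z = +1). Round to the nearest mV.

E_old = (61.5/1)·log₁₀(146/6.43) = 83.40 mV
E_new = (61.5/1)·log₁₀(348/6.43) = 106.60 mV
ΔE = 106.60 − (83.40) = 23.20 mV

23 mV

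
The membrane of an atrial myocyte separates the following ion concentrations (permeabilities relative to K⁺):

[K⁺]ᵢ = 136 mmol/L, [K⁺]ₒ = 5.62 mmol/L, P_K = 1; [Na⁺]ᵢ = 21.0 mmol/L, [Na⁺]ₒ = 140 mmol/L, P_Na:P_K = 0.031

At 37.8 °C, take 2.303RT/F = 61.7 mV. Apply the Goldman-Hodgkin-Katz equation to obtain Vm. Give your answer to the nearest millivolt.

-70 mV

Vm = 61.7 · log₁₀[(Σ P·[cation]ₒ + Σ P·[anion]ᵢ) / (Σ P·[cation]ᵢ + Σ P·[anion]ₒ)]
Numerator = 1×5.62 + 0.031×140 = 9.96
Denominator = 1×136 + 0.031×21.0 = 136.7
Vm = 61.7 · log₁₀(0.072886) = 61.7 × (-1.1374) = -70.17 mV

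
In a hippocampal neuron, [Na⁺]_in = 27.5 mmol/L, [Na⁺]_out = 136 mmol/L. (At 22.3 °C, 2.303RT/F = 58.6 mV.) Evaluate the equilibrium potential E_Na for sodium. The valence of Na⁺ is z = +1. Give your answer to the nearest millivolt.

E = (58.6/z) · log₁₀([Na⁺]_out/[Na⁺]_in) with z = +1.
= (58.6/1) · log₁₀(136/27.5) = 58.60 · log₁₀(4.945)
= 58.60 · (0.6942) = 40.68 mV

41 mV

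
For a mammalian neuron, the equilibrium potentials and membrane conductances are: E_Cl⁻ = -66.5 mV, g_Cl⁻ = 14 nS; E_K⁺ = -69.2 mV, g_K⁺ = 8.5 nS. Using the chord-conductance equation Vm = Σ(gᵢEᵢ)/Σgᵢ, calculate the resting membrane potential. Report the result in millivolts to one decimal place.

Σ gᵢEᵢ = 14·(-66.5) + 8.5·(-69.2) = -1519.20
Σ gᵢ = 14 + 8.5 = 22.5
Vm = -1519.20 / 22.5 = -67.52 mV

-67.5 mV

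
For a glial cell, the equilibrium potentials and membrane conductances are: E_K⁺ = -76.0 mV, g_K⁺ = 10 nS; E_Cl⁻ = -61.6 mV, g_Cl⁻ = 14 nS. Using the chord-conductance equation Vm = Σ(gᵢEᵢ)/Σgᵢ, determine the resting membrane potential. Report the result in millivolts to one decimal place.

Σ gᵢEᵢ = 10·(-76.0) + 14·(-61.6) = -1622.40
Σ gᵢ = 10 + 14 = 24
Vm = -1622.40 / 24 = -67.60 mV

-67.6 mV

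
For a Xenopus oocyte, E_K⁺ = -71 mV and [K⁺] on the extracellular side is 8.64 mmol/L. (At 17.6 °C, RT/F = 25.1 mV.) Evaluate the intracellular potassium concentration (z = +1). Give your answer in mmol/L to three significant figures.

146 mmol/L

Nernst: E = (25.1/1) · ln([out]/[in]), so ln([out]/[in]) = -71.0 × 1 / 25.1 = -2.8287.
[out]/[in] = e^(-2.8287) = 0.05909.
[in] = 8.64 / 0.05909 = 146.2 mmol/L.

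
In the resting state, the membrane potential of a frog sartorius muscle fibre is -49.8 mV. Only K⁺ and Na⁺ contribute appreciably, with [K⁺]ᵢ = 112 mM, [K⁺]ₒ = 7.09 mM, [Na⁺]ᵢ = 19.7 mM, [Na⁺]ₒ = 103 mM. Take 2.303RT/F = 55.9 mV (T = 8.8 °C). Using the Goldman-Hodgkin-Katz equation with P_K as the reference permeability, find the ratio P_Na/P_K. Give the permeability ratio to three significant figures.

Let α = P_Na/P_K. GHK: Vm = 55.9·log₁₀[(Kₒ + α·Naₒ)/(Kᵢ + α·Naᵢ)].
10^(Vm/55.9) = 10^(-49.8/55.9) = 0.12857
So 0.12857·(Kᵢ + α·Naᵢ) = Kₒ + α·Naₒ → α = (0.12857·112.0 − 7.09) / (103.0 − 0.12857·19.7)
α = (14.4 − 7.09) / (103.0 − 2.533) = 7.309/100.5 = 0.07275

0.0728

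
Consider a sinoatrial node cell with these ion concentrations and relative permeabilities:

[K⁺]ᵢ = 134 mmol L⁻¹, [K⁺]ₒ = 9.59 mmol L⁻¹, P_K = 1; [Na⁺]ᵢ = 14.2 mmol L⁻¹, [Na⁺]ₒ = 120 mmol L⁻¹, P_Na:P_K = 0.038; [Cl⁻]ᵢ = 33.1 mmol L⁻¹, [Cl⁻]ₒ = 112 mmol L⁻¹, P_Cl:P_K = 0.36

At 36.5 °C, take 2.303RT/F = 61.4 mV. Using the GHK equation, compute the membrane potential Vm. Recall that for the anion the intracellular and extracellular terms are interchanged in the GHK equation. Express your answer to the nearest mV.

-51 mV

Vm = 61.4 · log₁₀[(Σ P·[cation]ₒ + Σ P·[anion]ᵢ) / (Σ P·[cation]ᵢ + Σ P·[anion]ₒ)]
Numerator = 1×9.59 + 0.038×120 + 0.36×33.1 = 26.07
Denominator = 1×134 + 0.038×14.2 + 0.36×112 = 174.9
Vm = 61.4 · log₁₀(0.14907) = 61.4 × (-0.8266) = -50.75 mV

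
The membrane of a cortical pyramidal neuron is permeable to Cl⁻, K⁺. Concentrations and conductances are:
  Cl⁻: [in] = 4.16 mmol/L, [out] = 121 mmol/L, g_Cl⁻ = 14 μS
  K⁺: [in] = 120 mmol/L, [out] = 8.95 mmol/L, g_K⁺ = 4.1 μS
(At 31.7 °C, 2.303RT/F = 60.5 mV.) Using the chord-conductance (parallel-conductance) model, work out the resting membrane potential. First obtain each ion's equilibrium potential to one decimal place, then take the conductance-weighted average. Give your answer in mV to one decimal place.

E_Cl⁻ = (60.5/-1)·log₁₀(121/4.16) = -88.6 mV
E_K⁺ = (60.5/1)·log₁₀(8.95/120) = -68.2 mV
Vm = (Σ gᵢEᵢ)/(Σ gᵢ) = (14·-88.6 + 4.1·-68.2) / (14 + 4.1)
= -1520.02 / 18.1 = -83.98 mV

-84.0 mV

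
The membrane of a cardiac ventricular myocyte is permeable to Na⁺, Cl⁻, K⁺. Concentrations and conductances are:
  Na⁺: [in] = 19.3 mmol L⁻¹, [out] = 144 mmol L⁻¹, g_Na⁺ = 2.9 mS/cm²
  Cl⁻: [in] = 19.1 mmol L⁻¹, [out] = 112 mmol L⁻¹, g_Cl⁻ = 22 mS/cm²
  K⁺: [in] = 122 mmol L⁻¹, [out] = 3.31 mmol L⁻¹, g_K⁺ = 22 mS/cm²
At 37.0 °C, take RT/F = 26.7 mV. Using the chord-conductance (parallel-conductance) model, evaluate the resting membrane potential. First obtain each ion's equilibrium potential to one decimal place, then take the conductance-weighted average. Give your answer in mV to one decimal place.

E_Na⁺ = (26.7/1)·ln(144/19.3) = 53.7 mV
E_Cl⁻ = (26.7/-1)·ln(112/19.1) = -47.2 mV
E_K⁺ = (26.7/1)·ln(3.31/122) = -96.3 mV
Vm = (Σ gᵢEᵢ)/(Σ gᵢ) = (2.9·53.7 + 22·-47.2 + 22·-96.3) / (2.9 + 22 + 22)
= -3001.27 / 46.9 = -63.99 mV

-64.0 mV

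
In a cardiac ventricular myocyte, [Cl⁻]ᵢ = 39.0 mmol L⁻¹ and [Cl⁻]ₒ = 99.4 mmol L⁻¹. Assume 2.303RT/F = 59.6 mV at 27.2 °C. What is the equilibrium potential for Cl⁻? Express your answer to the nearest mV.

-24 mV

E = (59.6/z) · log₁₀([Cl⁻]_out/[Cl⁻]_in) with z = -1.
For an anion, dividing by z = -1 reverses the sign.
= (59.6/-1) · log₁₀(99.4/39.0) = -59.60 · log₁₀(2.549)
= -59.60 · (0.4063) = -24.22 mV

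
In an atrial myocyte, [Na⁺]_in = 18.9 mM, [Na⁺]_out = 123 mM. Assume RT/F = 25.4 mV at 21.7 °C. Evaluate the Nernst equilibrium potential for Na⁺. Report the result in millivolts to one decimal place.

47.6 mV

E = (25.4/z) · ln([Na⁺]_out/[Na⁺]_in) with z = +1.
= (25.4/1) · ln(123/18.9) = 25.40 · ln(6.508)
= 25.40 · (1.8730) = 47.57 mV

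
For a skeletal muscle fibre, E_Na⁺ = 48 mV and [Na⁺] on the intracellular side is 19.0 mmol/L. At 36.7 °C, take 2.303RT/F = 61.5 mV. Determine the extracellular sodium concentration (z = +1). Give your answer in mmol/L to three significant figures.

Nernst: E = (61.5/1) · log₁₀([out]/[in]), so log₁₀([out]/[in]) = 48.0 × 1 / 61.5 = 0.7805.
[out]/[in] = 10^(0.7805) = 6.032.
[out] = 6.032 × 19.0 = 114.6 mmol/L.

115 mmol/L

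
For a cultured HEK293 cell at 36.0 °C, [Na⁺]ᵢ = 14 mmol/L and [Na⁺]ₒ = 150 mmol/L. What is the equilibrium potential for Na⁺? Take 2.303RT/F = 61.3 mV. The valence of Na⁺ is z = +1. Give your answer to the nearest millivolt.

E = (61.3/z) · log₁₀([Na⁺]_out/[Na⁺]_in) with z = +1.
= (61.3/1) · log₁₀(150/14) = 61.30 · log₁₀(10.71)
= 61.30 · (1.0300) = 63.14 mV

63 mV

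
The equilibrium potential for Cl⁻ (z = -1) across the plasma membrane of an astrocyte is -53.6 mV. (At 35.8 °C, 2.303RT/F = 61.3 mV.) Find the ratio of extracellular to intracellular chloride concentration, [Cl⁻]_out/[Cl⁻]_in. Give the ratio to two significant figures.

log₁₀([out]/[in]) = E·z/(61.3) = -53.6 × -1 / 61.3 = 0.8744
[out]/[in] = 10^(0.8744) = 7.488

7.5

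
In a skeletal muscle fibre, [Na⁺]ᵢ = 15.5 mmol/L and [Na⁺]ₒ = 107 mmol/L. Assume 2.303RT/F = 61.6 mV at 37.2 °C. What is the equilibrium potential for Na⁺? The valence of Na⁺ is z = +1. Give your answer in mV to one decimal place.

E = (61.6/z) · log₁₀([Na⁺]_out/[Na⁺]_in) with z = +1.
= (61.6/1) · log₁₀(107/15.5) = 61.60 · log₁₀(6.903)
= 61.60 · (0.8391) = 51.69 mV

51.7 mV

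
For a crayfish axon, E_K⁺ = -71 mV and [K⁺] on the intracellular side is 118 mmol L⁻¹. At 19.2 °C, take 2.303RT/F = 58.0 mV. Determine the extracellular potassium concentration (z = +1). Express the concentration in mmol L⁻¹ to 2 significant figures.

7.0 mmol L⁻¹

Nernst: E = (58.0/1) · log₁₀([out]/[in]), so log₁₀([out]/[in]) = -71.0 × 1 / 58.0 = -1.2241.
[out]/[in] = 10^(-1.2241) = 0.05968.
[out] = 0.05968 × 118 = 7.043 mmol L⁻¹.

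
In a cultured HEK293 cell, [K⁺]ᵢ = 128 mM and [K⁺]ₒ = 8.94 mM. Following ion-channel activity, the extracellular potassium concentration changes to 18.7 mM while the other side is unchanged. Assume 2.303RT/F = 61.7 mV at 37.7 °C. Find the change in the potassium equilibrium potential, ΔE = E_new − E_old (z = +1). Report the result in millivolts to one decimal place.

E_old = (61.7/1)·log₁₀(8.94/128) = -71.32 mV
E_new = (61.7/1)·log₁₀(18.7/128) = -51.54 mV
ΔE = -51.54 − (-71.32) = 19.78 mV

19.8 mV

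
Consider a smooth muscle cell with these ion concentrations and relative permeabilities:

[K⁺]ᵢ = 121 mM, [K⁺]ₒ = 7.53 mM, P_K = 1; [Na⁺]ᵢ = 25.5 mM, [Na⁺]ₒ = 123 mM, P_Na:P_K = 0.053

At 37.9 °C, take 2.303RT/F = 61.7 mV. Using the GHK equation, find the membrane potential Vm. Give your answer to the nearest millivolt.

-58 mV

Vm = 61.7 · log₁₀[(Σ P·[cation]ₒ + Σ P·[anion]ᵢ) / (Σ P·[cation]ᵢ + Σ P·[anion]ₒ)]
Numerator = 1×7.53 + 0.053×123 = 14.05
Denominator = 1×121 + 0.053×25.5 = 122.4
Vm = 61.7 · log₁₀(0.11482) = 61.7 × (-0.9400) = -58.00 mV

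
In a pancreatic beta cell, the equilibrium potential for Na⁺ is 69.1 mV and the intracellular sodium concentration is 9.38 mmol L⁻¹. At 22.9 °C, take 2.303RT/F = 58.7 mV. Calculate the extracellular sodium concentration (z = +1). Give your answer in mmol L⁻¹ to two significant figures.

140 mmol L⁻¹

Nernst: E = (58.7/1) · log₁₀([out]/[in]), so log₁₀([out]/[in]) = 69.1 × 1 / 58.7 = 1.1772.
[out]/[in] = 10^(1.1772) = 15.04.
[out] = 15.04 × 9.38 = 141.1 mmol L⁻¹.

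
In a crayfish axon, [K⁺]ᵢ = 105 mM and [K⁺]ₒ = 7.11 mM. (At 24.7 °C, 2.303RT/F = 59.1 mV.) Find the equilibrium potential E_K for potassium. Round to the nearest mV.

-69 mV

E = (59.1/z) · log₁₀([K⁺]_out/[K⁺]_in) with z = +1.
= (59.1/1) · log₁₀(7.11/105) = 59.10 · log₁₀(0.06771)
= 59.10 · (-1.1693) = -69.11 mV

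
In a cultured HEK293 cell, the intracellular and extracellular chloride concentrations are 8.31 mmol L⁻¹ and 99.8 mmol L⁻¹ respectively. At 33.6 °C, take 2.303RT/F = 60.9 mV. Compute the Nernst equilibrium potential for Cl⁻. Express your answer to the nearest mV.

-66 mV

E = (60.9/z) · log₁₀([Cl⁻]_out/[Cl⁻]_in) with z = -1.
For an anion, dividing by z = -1 reverses the sign.
= (60.9/-1) · log₁₀(99.8/8.31) = -60.90 · log₁₀(12.01)
= -60.90 · (1.0795) = -65.74 mV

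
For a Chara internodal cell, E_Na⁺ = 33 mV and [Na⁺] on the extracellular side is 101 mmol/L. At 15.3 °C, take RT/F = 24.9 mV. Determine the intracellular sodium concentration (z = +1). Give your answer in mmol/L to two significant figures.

Nernst: E = (24.9/1) · ln([out]/[in]), so ln([out]/[in]) = 33.0 × 1 / 24.9 = 1.3253.
[out]/[in] = e^(1.3253) = 3.763.
[in] = 101 / 3.763 = 26.84 mmol/L.

27 mmol/L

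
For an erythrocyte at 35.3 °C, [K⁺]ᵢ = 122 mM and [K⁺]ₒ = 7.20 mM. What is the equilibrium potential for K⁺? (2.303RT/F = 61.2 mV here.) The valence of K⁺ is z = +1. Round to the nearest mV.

-75 mV

E = (61.2/z) · log₁₀([K⁺]_out/[K⁺]_in) with z = +1.
= (61.2/1) · log₁₀(7.20/122) = 61.20 · log₁₀(0.05902)
= 61.20 · (-1.2290) = -75.22 mV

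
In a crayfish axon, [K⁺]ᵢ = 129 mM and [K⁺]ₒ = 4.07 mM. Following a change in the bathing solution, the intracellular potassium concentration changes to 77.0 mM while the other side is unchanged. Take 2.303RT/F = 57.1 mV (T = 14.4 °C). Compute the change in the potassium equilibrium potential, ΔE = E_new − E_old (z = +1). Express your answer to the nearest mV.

E_old = (57.1/1)·log₁₀(4.07/129) = -85.71 mV
E_new = (57.1/1)·log₁₀(4.07/77.0) = -72.91 mV
ΔE = -72.91 − (-85.71) = 12.80 mV

13 mV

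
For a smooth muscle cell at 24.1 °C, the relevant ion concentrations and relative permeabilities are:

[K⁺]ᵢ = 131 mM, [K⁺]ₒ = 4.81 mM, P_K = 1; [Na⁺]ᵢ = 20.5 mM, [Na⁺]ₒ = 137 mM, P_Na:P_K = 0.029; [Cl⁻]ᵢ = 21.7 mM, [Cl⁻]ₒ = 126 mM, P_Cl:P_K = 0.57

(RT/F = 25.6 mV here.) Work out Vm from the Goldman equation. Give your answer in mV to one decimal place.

Vm = 25.6 · ln[(Σ P·[cation]ₒ + Σ P·[anion]ᵢ) / (Σ P·[cation]ᵢ + Σ P·[anion]ₒ)]
Numerator = 1×4.81 + 0.029×137 + 0.57×21.7 = 21.15
Denominator = 1×131 + 0.029×20.5 + 0.57×126 = 203.4
Vm = 25.6 · ln(0.10398) = 25.6 × (-2.2635) = -57.95 mV

-57.9 mV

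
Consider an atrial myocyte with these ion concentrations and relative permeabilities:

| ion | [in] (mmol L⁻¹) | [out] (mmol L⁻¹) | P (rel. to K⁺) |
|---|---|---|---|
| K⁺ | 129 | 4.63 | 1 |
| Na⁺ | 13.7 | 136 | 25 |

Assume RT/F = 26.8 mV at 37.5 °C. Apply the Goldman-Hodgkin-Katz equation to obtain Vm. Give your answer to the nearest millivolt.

Vm = 26.8 · ln[(Σ P·[cation]ₒ + Σ P·[anion]ᵢ) / (Σ P·[cation]ᵢ + Σ P·[anion]ₒ)]
Numerator = 1×4.63 + 25×136 = 3405
Denominator = 1×129 + 25×13.7 = 471.5
Vm = 26.8 · ln(7.2208) = 26.8 × (1.9770) = 52.98 mV

53 mV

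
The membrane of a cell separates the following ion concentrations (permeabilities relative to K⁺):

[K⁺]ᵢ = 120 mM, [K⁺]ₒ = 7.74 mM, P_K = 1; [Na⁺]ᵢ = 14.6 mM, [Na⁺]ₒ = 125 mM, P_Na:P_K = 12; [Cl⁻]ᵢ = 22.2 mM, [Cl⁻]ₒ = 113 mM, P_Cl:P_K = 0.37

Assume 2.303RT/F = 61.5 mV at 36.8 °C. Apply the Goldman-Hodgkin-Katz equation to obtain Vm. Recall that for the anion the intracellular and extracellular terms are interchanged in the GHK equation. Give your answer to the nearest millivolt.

Vm = 61.5 · log₁₀[(Σ P·[cation]ₒ + Σ P·[anion]ᵢ) / (Σ P·[cation]ᵢ + Σ P·[anion]ₒ)]
Numerator = 1×7.74 + 12×125 + 0.37×22.2 = 1516
Denominator = 1×120 + 12×14.6 + 0.37×113 = 337
Vm = 61.5 · log₁₀(4.4982) = 61.5 × (0.6530) = 40.16 mV

40 mV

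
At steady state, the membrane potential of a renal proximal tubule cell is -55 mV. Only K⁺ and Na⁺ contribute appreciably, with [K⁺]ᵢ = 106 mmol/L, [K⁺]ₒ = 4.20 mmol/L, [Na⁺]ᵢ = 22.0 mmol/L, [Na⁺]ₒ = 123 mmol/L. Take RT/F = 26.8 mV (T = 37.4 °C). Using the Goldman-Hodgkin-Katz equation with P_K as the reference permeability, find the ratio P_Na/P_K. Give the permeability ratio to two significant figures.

Let α = P_Na/P_K. GHK: Vm = 26.8·ln[(Kₒ + α·Naₒ)/(Kᵢ + α·Naᵢ)].
e^(Vm/26.8) = e^(-55.0/26.8) = 0.12845
So 0.12845·(Kᵢ + α·Naᵢ) = Kₒ + α·Naₒ → α = (0.12845·106.0 − 4.2) / (123.0 − 0.12845·22.0)
α = (13.62 − 4.2) / (123.0 − 2.826) = 9.415/120.2 = 0.07835

0.078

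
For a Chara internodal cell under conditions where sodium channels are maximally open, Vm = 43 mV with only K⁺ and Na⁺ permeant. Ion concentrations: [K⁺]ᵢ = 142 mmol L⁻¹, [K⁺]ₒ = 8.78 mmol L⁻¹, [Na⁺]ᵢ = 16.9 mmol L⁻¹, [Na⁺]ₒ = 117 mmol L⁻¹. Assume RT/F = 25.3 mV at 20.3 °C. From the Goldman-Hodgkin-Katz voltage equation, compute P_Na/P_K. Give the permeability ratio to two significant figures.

31

Let α = P_Na/P_K. GHK: Vm = 25.3·ln[(Kₒ + α·Naₒ)/(Kᵢ + α·Naᵢ)].
e^(Vm/25.3) = e^(43.0/25.3) = 5.4718
So 5.4718·(Kᵢ + α·Naᵢ) = Kₒ + α·Naₒ → α = (5.4718·142.0 − 8.78) / (117.0 − 5.4718·16.9)
α = (777 − 8.78) / (117.0 − 92.47) = 768.2/24.53 = 31.32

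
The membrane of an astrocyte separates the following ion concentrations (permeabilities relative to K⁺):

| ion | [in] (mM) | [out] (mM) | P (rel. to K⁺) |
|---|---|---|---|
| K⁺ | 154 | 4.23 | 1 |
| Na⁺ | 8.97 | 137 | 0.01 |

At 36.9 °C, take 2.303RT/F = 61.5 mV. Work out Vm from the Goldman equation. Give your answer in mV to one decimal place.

Vm = 61.5 · log₁₀[(Σ P·[cation]ₒ + Σ P·[anion]ᵢ) / (Σ P·[cation]ᵢ + Σ P·[anion]ₒ)]
Numerator = 1×4.23 + 0.01×137 = 5.6
Denominator = 1×154 + 0.01×8.97 = 154.1
Vm = 61.5 · log₁₀(0.036342) = 61.5 × (-1.4396) = -88.53 mV

-88.5 mV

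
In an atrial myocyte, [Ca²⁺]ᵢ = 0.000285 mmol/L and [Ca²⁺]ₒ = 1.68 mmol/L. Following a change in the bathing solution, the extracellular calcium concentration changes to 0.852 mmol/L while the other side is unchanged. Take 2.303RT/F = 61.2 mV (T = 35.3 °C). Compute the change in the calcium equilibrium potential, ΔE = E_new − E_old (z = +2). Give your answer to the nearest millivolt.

-9 mV

E_old = (61.2/2)·log₁₀(1.68/0.000285) = 115.38 mV
E_new = (61.2/2)·log₁₀(0.852/0.000285) = 106.35 mV
ΔE = 106.35 − (115.38) = -9.02 mV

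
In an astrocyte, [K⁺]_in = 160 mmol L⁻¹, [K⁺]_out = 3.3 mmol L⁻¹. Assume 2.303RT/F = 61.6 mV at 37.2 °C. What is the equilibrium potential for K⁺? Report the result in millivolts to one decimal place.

E = (61.6/z) · log₁₀([K⁺]_out/[K⁺]_in) with z = +1.
= (61.6/1) · log₁₀(3.3/160) = 61.60 · log₁₀(0.02062)
= 61.60 · (-1.6856) = -103.83 mV

-103.8 mV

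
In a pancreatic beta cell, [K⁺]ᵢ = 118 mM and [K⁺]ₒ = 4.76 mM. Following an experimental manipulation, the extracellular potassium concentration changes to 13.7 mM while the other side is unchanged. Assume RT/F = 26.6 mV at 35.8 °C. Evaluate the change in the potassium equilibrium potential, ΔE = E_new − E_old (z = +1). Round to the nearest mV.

28 mV

E_old = (26.6/1)·ln(4.76/118) = -85.40 mV
E_new = (26.6/1)·ln(13.7/118) = -57.28 mV
ΔE = -57.28 − (-85.40) = 28.12 mV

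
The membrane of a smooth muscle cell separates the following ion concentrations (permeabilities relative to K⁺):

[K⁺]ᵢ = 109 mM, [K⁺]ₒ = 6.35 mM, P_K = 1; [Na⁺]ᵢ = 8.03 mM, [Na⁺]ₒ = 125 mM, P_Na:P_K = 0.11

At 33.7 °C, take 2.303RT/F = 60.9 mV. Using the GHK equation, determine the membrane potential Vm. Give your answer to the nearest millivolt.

-45 mV

Vm = 60.9 · log₁₀[(Σ P·[cation]ₒ + Σ P·[anion]ᵢ) / (Σ P·[cation]ᵢ + Σ P·[anion]ₒ)]
Numerator = 1×6.35 + 0.11×125 = 20.1
Denominator = 1×109 + 0.11×8.03 = 109.9
Vm = 60.9 · log₁₀(0.18292) = 60.9 × (-0.7377) = -44.93 mV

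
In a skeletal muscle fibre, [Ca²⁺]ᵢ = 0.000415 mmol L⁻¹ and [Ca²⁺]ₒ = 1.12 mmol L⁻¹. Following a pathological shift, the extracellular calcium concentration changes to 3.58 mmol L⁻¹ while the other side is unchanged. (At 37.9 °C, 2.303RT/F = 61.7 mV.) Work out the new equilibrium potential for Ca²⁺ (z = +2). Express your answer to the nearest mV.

121 mV

After the shift: [Ca²⁺]_out = 3.58, [Ca²⁺]_in = 0.000415 mmol L⁻¹.
E_new = (61.7/2)·log₁₀(3.58/0.000415) = 30.85 · (3.9358) = 121.42 mV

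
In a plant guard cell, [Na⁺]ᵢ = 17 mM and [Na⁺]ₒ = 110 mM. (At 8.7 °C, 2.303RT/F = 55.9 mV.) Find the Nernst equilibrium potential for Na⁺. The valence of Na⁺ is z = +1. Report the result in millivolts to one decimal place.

45.3 mV

E = (55.9/z) · log₁₀([Na⁺]_out/[Na⁺]_in) with z = +1.
= (55.9/1) · log₁₀(110/17) = 55.90 · log₁₀(6.471)
= 55.90 · (0.8109) = 45.33 mV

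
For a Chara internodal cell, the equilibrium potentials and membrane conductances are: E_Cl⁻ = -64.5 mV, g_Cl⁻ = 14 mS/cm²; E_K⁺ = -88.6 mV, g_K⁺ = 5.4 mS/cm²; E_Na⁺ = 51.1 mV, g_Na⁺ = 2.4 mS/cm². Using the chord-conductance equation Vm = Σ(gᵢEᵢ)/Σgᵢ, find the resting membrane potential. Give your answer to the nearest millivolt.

-58 mV

Σ gᵢEᵢ = 14·(-64.5) + 5.4·(-88.6) + 2.4·(51.1) = -1258.80
Σ gᵢ = 14 + 5.4 + 2.4 = 21.8
Vm = -1258.80 / 21.8 = -57.74 mV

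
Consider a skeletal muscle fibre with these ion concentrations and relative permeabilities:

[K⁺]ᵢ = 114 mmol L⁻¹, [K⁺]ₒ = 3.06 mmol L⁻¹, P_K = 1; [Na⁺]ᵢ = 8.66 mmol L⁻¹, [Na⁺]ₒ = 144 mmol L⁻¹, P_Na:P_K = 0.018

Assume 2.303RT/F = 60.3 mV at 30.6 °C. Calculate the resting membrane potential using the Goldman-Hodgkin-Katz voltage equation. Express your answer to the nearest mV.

Vm = 60.3 · log₁₀[(Σ P·[cation]ₒ + Σ P·[anion]ᵢ) / (Σ P·[cation]ᵢ + Σ P·[anion]ₒ)]
Numerator = 1×3.06 + 0.018×144 = 5.652
Denominator = 1×114 + 0.018×8.66 = 114.2
Vm = 60.3 · log₁₀(0.049511) = 60.3 × (-1.3053) = -78.71 mV

-79 mV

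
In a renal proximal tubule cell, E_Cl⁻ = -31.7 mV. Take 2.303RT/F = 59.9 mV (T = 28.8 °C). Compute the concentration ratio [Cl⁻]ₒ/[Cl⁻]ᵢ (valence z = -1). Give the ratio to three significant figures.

log₁₀([out]/[in]) = E·z/(59.9) = -31.7 × -1 / 59.9 = 0.5292
[out]/[in] = 10^(0.5292) = 3.382

3.38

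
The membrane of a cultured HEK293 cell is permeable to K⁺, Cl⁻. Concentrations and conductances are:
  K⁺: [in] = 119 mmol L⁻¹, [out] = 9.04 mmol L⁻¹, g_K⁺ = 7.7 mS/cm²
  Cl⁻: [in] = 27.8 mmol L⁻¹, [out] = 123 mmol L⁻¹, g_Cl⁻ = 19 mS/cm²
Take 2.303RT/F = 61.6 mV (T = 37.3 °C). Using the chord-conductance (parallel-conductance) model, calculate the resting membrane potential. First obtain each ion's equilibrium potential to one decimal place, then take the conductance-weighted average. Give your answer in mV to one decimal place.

-48.2 mV

E_K⁺ = (61.6/1)·log₁₀(9.04/119) = -69.0 mV
E_Cl⁻ = (61.6/-1)·log₁₀(123/27.8) = -39.8 mV
Vm = (Σ gᵢEᵢ)/(Σ gᵢ) = (7.7·-69.0 + 19·-39.8) / (7.7 + 19)
= -1287.50 / 26.7 = -48.22 mV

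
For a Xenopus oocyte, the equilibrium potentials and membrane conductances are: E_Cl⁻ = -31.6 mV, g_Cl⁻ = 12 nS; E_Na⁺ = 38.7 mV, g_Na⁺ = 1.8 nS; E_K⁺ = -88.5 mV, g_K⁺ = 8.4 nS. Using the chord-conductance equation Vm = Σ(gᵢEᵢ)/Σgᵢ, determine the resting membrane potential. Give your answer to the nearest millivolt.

-47 mV

Σ gᵢEᵢ = 12·(-31.6) + 1.8·(38.7) + 8.4·(-88.5) = -1052.94
Σ gᵢ = 12 + 1.8 + 8.4 = 22.2
Vm = -1052.94 / 22.2 = -47.43 mV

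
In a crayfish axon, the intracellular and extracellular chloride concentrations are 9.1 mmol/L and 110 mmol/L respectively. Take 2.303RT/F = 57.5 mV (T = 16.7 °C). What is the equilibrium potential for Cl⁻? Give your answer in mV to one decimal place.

-62.2 mV

E = (57.5/z) · log₁₀([Cl⁻]_out/[Cl⁻]_in) with z = -1.
For an anion, dividing by z = -1 reverses the sign.
= (57.5/-1) · log₁₀(110/9.1) = -57.50 · log₁₀(12.09)
= -57.50 · (1.0824) = -62.24 mV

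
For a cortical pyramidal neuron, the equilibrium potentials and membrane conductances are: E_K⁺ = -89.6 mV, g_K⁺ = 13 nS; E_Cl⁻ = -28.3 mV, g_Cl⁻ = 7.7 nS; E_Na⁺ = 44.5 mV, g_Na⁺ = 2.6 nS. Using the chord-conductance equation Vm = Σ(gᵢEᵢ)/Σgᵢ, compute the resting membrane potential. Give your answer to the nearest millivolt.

Σ gᵢEᵢ = 13·(-89.6) + 7.7·(-28.3) + 2.6·(44.5) = -1267.01
Σ gᵢ = 13 + 7.7 + 2.6 = 23.3
Vm = -1267.01 / 23.3 = -54.38 mV

-54 mV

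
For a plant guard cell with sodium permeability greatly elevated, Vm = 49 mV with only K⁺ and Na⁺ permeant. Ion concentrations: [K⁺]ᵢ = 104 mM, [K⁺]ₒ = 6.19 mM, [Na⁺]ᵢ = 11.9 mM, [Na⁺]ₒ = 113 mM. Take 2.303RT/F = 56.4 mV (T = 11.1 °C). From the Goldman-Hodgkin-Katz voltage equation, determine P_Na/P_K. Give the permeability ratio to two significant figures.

Let α = P_Na/P_K. GHK: Vm = 56.4·log₁₀[(Kₒ + α·Naₒ)/(Kᵢ + α·Naᵢ)].
10^(Vm/56.4) = 10^(49.0/56.4) = 7.3926
So 7.3926·(Kᵢ + α·Naᵢ) = Kₒ + α·Naₒ → α = (7.3926·104.0 − 6.19) / (113.0 − 7.3926·11.9)
α = (768.8 − 6.19) / (113.0 − 87.97) = 762.6/25.03 = 30.47

30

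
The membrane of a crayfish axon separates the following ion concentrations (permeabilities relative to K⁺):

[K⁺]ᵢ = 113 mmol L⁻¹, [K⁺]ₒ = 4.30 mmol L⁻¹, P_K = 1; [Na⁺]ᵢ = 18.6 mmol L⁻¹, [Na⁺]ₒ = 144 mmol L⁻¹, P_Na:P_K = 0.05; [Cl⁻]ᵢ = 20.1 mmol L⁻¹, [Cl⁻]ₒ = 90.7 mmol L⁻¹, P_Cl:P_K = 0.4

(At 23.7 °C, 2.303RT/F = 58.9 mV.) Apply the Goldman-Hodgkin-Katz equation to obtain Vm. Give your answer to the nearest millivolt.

Vm = 58.9 · log₁₀[(Σ P·[cation]ₒ + Σ P·[anion]ᵢ) / (Σ P·[cation]ᵢ + Σ P·[anion]ₒ)]
Numerator = 1×4.30 + 0.05×144 + 0.4×20.1 = 19.54
Denominator = 1×113 + 0.05×18.6 + 0.4×90.7 = 150.2
Vm = 58.9 · log₁₀(0.13008) = 58.9 × (-0.8858) = -52.17 mV

-52 mV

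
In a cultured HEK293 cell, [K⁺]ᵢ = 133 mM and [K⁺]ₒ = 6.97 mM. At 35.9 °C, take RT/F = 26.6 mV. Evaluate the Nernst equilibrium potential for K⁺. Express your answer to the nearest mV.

E = (26.6/z) · ln([K⁺]_out/[K⁺]_in) with z = +1.
= (26.6/1) · ln(6.97/133) = 26.60 · ln(0.05241)
= 26.60 · (-2.9487) = -78.44 mV

-78 mV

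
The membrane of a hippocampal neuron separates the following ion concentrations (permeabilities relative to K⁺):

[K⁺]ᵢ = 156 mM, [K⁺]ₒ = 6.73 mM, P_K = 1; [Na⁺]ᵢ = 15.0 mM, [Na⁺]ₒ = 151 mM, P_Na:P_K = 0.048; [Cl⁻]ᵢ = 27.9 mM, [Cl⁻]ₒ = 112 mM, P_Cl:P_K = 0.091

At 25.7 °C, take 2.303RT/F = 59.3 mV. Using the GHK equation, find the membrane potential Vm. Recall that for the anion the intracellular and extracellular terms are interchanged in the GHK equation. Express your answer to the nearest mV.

Vm = 59.3 · log₁₀[(Σ P·[cation]ₒ + Σ P·[anion]ᵢ) / (Σ P·[cation]ᵢ + Σ P·[anion]ₒ)]
Numerator = 1×6.73 + 0.048×151 + 0.091×27.9 = 16.52
Denominator = 1×156 + 0.048×15.0 + 0.091×112 = 166.9
Vm = 59.3 · log₁₀(0.098956) = 59.3 × (-1.0046) = -59.57 mV

-60 mV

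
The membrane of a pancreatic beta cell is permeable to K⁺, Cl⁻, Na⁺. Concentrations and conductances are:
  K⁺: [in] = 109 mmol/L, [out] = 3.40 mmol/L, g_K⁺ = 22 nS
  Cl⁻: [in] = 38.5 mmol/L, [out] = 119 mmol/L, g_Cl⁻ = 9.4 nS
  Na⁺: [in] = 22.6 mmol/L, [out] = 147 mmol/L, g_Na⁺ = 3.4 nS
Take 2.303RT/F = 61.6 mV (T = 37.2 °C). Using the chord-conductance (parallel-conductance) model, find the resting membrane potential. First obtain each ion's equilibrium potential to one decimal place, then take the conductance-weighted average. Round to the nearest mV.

E_K⁺ = (61.6/1)·log₁₀(3.40/109) = -92.8 mV
E_Cl⁻ = (61.6/-1)·log₁₀(119/38.5) = -30.2 mV
E_Na⁺ = (61.6/1)·log₁₀(147/22.6) = 50.1 mV
Vm = (Σ gᵢEᵢ)/(Σ gᵢ) = (22·-92.8 + 9.4·-30.2 + 3.4·50.1) / (22 + 9.4 + 3.4)
= -2155.14 / 34.8 = -61.93 mV

-62 mV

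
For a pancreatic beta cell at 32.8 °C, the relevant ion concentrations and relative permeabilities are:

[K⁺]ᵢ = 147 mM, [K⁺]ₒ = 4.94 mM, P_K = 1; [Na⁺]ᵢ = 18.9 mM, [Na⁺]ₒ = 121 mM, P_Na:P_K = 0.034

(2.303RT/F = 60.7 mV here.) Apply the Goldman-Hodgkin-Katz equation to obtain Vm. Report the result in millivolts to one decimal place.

Vm = 60.7 · log₁₀[(Σ P·[cation]ₒ + Σ P·[anion]ᵢ) / (Σ P·[cation]ᵢ + Σ P·[anion]ₒ)]
Numerator = 1×4.94 + 0.034×121 = 9.054
Denominator = 1×147 + 0.034×18.9 = 147.6
Vm = 60.7 · log₁₀(0.061324) = 60.7 × (-1.2124) = -73.59 mV

-73.6 mV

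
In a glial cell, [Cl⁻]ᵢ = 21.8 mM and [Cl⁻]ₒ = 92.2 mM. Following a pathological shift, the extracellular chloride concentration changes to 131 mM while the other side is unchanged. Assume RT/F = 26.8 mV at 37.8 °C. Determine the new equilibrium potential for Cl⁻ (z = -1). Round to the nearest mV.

After the shift: [Cl⁻]_out = 131, [Cl⁻]_in = 21.8 mM.
E_new = (26.8/-1)·ln(131/21.8) = -26.80 · (1.7933) = -48.06 mV

-48 mV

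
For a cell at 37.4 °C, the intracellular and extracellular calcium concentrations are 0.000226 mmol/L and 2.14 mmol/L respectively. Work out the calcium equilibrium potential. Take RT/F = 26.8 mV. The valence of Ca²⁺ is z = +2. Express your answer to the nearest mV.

123 mV

E = (26.8/z) · ln([Ca²⁺]_out/[Ca²⁺]_in) with z = +2.
= (26.8/2) · ln(2.14/0.000226) = 13.40 · ln(9469)
= 13.40 · (9.1558) = 122.69 mV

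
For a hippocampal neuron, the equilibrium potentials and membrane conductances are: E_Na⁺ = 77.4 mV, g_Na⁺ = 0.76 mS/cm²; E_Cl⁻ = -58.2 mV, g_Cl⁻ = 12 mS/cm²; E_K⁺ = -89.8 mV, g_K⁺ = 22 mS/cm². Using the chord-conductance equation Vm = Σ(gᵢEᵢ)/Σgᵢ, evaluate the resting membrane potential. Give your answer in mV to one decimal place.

Σ gᵢEᵢ = 0.76·(77.4) + 12·(-58.2) + 22·(-89.8) = -2615.18
Σ gᵢ = 0.76 + 12 + 22 = 34.76
Vm = -2615.18 / 34.76 = -75.24 mV

-75.2 mV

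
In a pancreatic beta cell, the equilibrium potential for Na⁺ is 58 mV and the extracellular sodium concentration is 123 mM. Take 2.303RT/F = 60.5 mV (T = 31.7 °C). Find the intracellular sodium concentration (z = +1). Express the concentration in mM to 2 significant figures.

Nernst: E = (60.5/1) · log₁₀([out]/[in]), so log₁₀([out]/[in]) = 58.0 × 1 / 60.5 = 0.9587.
[out]/[in] = 10^(0.9587) = 9.092.
[in] = 123 / 9.092 = 13.53 mM.

14 mM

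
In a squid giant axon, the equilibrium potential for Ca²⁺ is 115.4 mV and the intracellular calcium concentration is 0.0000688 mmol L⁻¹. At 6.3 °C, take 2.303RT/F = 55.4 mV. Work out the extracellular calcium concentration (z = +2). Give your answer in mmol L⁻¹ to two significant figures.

Nernst: E = (55.4/2) · log₁₀([out]/[in]), so log₁₀([out]/[in]) = 115.4 × 2 / 55.4 = 4.1661.
[out]/[in] = 10^(4.1661) = 1.466e+04.
[out] = 1.466e+04 × 0.0000688 = 1.008 mmol L⁻¹.

1.0 mmol L⁻¹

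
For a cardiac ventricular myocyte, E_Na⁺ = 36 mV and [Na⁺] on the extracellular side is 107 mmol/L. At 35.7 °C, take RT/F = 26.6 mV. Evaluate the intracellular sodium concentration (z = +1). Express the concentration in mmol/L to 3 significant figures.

27.6 mmol/L

Nernst: E = (26.6/1) · ln([out]/[in]), so ln([out]/[in]) = 36.0 × 1 / 26.6 = 1.3534.
[out]/[in] = e^(1.3534) = 3.87.
[in] = 107 / 3.87 = 27.65 mmol/L.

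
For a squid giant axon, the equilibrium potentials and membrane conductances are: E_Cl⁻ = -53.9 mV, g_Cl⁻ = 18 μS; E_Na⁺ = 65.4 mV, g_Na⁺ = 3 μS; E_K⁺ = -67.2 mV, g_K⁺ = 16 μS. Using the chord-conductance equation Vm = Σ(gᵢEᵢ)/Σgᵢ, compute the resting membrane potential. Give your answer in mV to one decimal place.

-50.0 mV

Σ gᵢEᵢ = 18·(-53.9) + 3·(65.4) + 16·(-67.2) = -1849.20
Σ gᵢ = 18 + 3 + 16 = 37
Vm = -1849.20 / 37 = -49.98 mV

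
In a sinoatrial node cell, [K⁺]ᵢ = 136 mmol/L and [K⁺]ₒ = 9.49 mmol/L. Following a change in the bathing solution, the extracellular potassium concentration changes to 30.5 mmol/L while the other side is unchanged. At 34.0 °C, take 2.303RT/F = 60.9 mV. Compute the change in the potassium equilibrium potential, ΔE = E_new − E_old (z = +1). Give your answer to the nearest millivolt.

E_old = (60.9/1)·log₁₀(9.49/136) = -70.42 mV
E_new = (60.9/1)·log₁₀(30.5/136) = -39.54 mV
ΔE = -39.54 − (-70.42) = 30.88 mV

31 mV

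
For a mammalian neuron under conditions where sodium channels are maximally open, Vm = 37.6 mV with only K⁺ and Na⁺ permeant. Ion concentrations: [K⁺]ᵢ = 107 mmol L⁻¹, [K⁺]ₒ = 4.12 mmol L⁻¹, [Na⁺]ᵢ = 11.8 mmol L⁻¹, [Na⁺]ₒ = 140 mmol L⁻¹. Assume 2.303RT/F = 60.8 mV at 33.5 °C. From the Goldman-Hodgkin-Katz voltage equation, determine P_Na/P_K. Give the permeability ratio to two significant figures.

4.8

Let α = P_Na/P_K. GHK: Vm = 60.8·log₁₀[(Kₒ + α·Naₒ)/(Kᵢ + α·Naᵢ)].
10^(Vm/60.8) = 10^(37.6/60.8) = 4.1536
So 4.1536·(Kᵢ + α·Naᵢ) = Kₒ + α·Naₒ → α = (4.1536·107.0 − 4.12) / (140.0 − 4.1536·11.8)
α = (444.4 − 4.12) / (140.0 − 49.01) = 440.3/90.99 = 4.839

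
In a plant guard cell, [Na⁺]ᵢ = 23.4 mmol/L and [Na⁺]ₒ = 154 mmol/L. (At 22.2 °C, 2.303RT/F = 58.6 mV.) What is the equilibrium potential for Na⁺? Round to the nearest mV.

E = (58.6/z) · log₁₀([Na⁺]_out/[Na⁺]_in) with z = +1.
= (58.6/1) · log₁₀(154/23.4) = 58.60 · log₁₀(6.581)
= 58.60 · (0.8183) = 47.95 mV

48 mV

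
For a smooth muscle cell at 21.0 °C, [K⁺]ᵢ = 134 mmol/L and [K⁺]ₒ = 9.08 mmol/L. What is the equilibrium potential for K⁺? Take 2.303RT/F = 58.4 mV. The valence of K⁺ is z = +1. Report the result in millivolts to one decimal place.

-68.3 mV

E = (58.4/z) · log₁₀([K⁺]_out/[K⁺]_in) with z = +1.
= (58.4/1) · log₁₀(9.08/134) = 58.40 · log₁₀(0.06776)
= 58.40 · (-1.1690) = -68.27 mV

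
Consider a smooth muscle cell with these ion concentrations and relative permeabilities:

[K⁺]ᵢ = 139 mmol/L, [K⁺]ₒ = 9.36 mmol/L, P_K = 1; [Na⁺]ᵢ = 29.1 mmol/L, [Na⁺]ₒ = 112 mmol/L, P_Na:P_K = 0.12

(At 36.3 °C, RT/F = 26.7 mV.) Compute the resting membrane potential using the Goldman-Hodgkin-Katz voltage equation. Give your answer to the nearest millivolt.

-49 mV

Vm = 26.7 · ln[(Σ P·[cation]ₒ + Σ P·[anion]ᵢ) / (Σ P·[cation]ᵢ + Σ P·[anion]ₒ)]
Numerator = 1×9.36 + 0.12×112 = 22.8
Denominator = 1×139 + 0.12×29.1 = 142.5
Vm = 26.7 · ln(0.16001) = 26.7 × (-1.8325) = -48.93 mV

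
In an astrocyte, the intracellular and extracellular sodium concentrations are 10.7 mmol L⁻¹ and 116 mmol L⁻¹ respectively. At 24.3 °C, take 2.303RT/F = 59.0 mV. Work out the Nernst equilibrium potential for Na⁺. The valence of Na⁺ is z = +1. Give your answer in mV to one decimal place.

61.1 mV

E = (59.0/z) · log₁₀([Na⁺]_out/[Na⁺]_in) with z = +1.
= (59.0/1) · log₁₀(116/10.7) = 59.00 · log₁₀(10.84)
= 59.00 · (1.0351) = 61.07 mV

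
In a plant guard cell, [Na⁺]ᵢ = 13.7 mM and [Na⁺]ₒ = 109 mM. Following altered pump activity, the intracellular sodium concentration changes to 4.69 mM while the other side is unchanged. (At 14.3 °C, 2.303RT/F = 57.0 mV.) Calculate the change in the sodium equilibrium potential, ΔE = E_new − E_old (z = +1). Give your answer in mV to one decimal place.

E_old = (57.0/1)·log₁₀(109/13.7) = 51.34 mV
E_new = (57.0/1)·log₁₀(109/4.69) = 77.88 mV
ΔE = 77.88 − (51.34) = 26.54 mV

26.5 mV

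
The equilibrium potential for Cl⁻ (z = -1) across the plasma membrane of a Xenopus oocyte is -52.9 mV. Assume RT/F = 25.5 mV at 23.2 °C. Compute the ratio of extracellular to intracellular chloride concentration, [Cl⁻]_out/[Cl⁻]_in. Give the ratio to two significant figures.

8.0

ln([out]/[in]) = E·z/(25.5) = -52.9 × -1 / 25.5 = 2.0745
[out]/[in] = e^(2.0745) = 7.961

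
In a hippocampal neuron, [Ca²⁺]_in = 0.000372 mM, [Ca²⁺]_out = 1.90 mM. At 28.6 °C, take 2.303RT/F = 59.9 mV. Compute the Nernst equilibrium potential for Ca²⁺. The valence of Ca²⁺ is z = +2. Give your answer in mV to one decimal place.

E = (59.9/z) · log₁₀([Ca²⁺]_out/[Ca²⁺]_in) with z = +2.
= (59.9/2) · log₁₀(1.90/0.000372) = 29.95 · log₁₀(5108)
= 29.95 · (3.7082) = 111.06 mV

111.1 mV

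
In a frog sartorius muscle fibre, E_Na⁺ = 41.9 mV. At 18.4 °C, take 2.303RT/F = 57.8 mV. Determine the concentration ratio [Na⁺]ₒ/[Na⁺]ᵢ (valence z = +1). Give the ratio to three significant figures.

log₁₀([out]/[in]) = E·z/(57.8) = 41.9 × 1 / 57.8 = 0.7249
[out]/[in] = 10^(0.7249) = 5.308

5.31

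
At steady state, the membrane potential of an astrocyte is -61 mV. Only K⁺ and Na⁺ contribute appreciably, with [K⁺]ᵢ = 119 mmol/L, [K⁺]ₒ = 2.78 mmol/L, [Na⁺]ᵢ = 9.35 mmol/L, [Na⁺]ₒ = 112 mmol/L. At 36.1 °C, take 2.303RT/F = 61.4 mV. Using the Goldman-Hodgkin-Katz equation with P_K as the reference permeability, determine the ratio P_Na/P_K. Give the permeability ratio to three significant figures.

Let α = P_Na/P_K. GHK: Vm = 61.4·log₁₀[(Kₒ + α·Naₒ)/(Kᵢ + α·Naᵢ)].
10^(Vm/61.4) = 10^(-61.0/61.4) = 0.10151
So 0.10151·(Kᵢ + α·Naᵢ) = Kₒ + α·Naₒ → α = (0.10151·119.0 − 2.78) / (112.0 − 0.10151·9.35)
α = (12.08 − 2.78) / (112.0 − 0.9491) = 9.3/111.1 = 0.08374

0.0837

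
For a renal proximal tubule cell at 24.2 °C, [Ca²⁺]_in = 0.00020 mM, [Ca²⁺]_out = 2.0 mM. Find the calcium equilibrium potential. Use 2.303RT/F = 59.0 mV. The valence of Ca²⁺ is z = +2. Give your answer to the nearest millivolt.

118 mV

E = (59.0/z) · log₁₀([Ca²⁺]_out/[Ca²⁺]_in) with z = +2.
= (59.0/2) · log₁₀(2.0/0.00020) = 29.50 · log₁₀(1e+04)
= 29.50 · (4.0000) = 118.00 mV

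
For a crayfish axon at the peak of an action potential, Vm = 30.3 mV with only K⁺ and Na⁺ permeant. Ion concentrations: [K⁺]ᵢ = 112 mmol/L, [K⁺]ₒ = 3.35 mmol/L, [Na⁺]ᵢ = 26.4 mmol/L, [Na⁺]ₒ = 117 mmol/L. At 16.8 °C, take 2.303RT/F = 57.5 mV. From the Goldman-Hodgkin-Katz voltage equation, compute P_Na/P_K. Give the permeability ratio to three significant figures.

13.3

Let α = P_Na/P_K. GHK: Vm = 57.5·log₁₀[(Kₒ + α·Naₒ)/(Kᵢ + α·Naᵢ)].
10^(Vm/57.5) = 10^(30.3/57.5) = 3.3648
So 3.3648·(Kᵢ + α·Naᵢ) = Kₒ + α·Naₒ → α = (3.3648·112.0 − 3.35) / (117.0 − 3.3648·26.4)
α = (376.9 − 3.35) / (117.0 − 88.83) = 373.5/28.17 = 13.26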